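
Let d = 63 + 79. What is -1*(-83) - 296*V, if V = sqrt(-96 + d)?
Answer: 83 - 296*sqrt(46) ≈ -1924.6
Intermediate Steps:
d = 142
V = sqrt(46) (V = sqrt(-96 + 142) = sqrt(46) ≈ 6.7823)
-1*(-83) - 296*V = -1*(-83) - 296*sqrt(46) = 83 - 296*sqrt(46)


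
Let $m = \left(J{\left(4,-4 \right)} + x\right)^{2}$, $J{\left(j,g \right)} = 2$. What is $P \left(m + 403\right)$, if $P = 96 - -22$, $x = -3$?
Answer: $47672$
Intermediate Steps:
$P = 118$ ($P = 96 + 22 = 118$)
$m = 1$ ($m = \left(2 - 3\right)^{2} = \left(-1\right)^{2} = 1$)
$P \left(m + 403\right) = 118 \left(1 + 403\right) = 118 \cdot 404 = 47672$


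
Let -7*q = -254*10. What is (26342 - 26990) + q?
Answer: -1996/7 ≈ -285.14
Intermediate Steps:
q = 2540/7 (q = -(-254)*10/7 = -⅐*(-2540) = 2540/7 ≈ 362.86)
(26342 - 26990) + q = (26342 - 26990) + 2540/7 = -648 + 2540/7 = -1996/7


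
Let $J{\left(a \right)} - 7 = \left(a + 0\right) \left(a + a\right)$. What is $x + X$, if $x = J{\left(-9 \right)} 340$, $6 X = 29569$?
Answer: $\frac{374329}{6} \approx 62388.0$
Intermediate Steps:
$X = \frac{29569}{6}$ ($X = \frac{1}{6} \cdot 29569 = \frac{29569}{6} \approx 4928.2$)
$J{\left(a \right)} = 7 + 2 a^{2}$ ($J{\left(a \right)} = 7 + \left(a + 0\right) \left(a + a\right) = 7 + a 2 a = 7 + 2 a^{2}$)
$x = 57460$ ($x = \left(7 + 2 \left(-9\right)^{2}\right) 340 = \left(7 + 2 \cdot 81\right) 340 = \left(7 + 162\right) 340 = 169 \cdot 340 = 57460$)
$x + X = 57460 + \frac{29569}{6} = \frac{374329}{6}$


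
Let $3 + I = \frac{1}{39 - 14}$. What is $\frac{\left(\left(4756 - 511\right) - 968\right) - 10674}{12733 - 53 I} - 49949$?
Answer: $- \frac{16096100328}{322247} \approx -49950.0$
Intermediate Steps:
$I = - \frac{74}{25}$ ($I = -3 + \frac{1}{39 - 14} = -3 + \frac{1}{25} = - \frac{74}{25} \approx -2.96$)
$\frac{\left(\left(4756 - 511\right) - 968\right) - 10674}{12733 - 53 I} - 49949 = \frac{\left(\left(4756 - 511\right) - 968\right) - 10674}{12733 - - \frac{3922}{25}} - 49949 = \frac{\left(4245 - 968\right) - 10674}{12733 + \frac{3922}{25}} - 49949 = \frac{3277 - 10674}{\frac{322247}{25}} - 49949 = \left(-7397\right) \frac{25}{322247} - 49949 = - \frac{184925}{322247} - 49949 = - \frac{16096100328}{322247}$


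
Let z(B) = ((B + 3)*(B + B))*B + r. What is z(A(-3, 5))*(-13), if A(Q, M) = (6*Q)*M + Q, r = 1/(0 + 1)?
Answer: 20238647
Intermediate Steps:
r = 1 (r = 1/1 = 1)
A(Q, M) = Q + 6*M*Q (A(Q, M) = 6*M*Q + Q = Q + 6*M*Q)
z(B) = 1 + 2*B**2*(3 + B) (z(B) = ((B + 3)*(B + B))*B + 1 = ((3 + B)*(2*B))*B + 1 = (2*B*(3 + B))*B + 1 = 2*B**2*(3 + B) + 1 = 1 + 2*B**2*(3 + B))
z(A(-3, 5))*(-13) = (1 + 2*(-3*(1 + 6*5))**3 + 6*(-3*(1 + 6*5))**2)*(-13) = (1 + 2*(-3*(1 + 30))**3 + 6*(-3*(1 + 30))**2)*(-13) = (1 + 2*(-3*31)**3 + 6*(-3*31)**2)*(-13) = (1 + 2*(-93)**3 + 6*(-93)**2)*(-13) = (1 + 2*(-804357) + 6*8649)*(-13) = (1 - 1608714 + 51894)*(-13) = -1556819*(-13) = 20238647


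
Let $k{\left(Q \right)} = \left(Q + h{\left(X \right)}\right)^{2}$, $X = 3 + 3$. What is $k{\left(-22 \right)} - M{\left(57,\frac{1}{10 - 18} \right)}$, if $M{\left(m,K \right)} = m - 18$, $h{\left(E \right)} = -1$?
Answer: $490$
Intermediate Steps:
$X = 6$
$k{\left(Q \right)} = \left(-1 + Q\right)^{2}$ ($k{\left(Q \right)} = \left(Q - 1\right)^{2} = \left(-1 + Q\right)^{2}$)
$M{\left(m,K \right)} = -18 + m$
$k{\left(-22 \right)} - M{\left(57,\frac{1}{10 - 18} \right)} = \left(-1 - 22\right)^{2} - \left(-18 + 57\right) = \left(-23\right)^{2} - 39 = 529 - 39 = 490$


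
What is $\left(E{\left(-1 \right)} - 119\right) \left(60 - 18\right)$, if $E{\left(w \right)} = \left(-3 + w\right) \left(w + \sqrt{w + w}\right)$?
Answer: $-4830 - 168 i \sqrt{2} \approx -4830.0 - 237.59 i$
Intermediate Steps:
$E{\left(w \right)} = \left(-3 + w\right) \left(w + \sqrt{2} \sqrt{w}\right)$ ($E{\left(w \right)} = \left(-3 + w\right) \left(w + \sqrt{2 w}\right) = \left(-3 + w\right) \left(w + \sqrt{2} \sqrt{w}\right)$)
$\left(E{\left(-1 \right)} - 119\right) \left(60 - 18\right) = \left(\left(\left(-1\right)^{2} - -3 + \sqrt{2} \left(-1\right)^{\frac{3}{2}} - 3 \sqrt{2} \sqrt{-1}\right) - 119\right) \left(60 - 18\right) = \left(\left(1 + 3 + \sqrt{2} \left(- i\right) - 3 \sqrt{2} i\right) - 119\right) 42 = \left(\left(1 + 3 - i \sqrt{2} - 3 i \sqrt{2}\right) - 119\right) 42 = \left(\left(4 - 4 i \sqrt{2}\right) - 119\right) 42 = \left(-115 - 4 i \sqrt{2}\right) 42 = -4830 - 168 i \sqrt{2}$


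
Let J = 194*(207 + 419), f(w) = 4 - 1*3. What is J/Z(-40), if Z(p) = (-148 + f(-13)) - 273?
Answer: -30361/105 ≈ -289.15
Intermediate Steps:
f(w) = 1 (f(w) = 4 - 3 = 1)
J = 121444 (J = 194*626 = 121444)
Z(p) = -420 (Z(p) = (-148 + 1) - 273 = -147 - 273 = -420)
J/Z(-40) = 121444/(-420) = 121444*(-1/420) = -30361/105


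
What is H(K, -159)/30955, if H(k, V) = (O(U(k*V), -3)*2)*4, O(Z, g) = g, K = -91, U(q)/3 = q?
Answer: -24/30955 ≈ -0.00077532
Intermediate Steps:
U(q) = 3*q
H(k, V) = -24 (H(k, V) = -3*2*4 = -6*4 = -24)
H(K, -159)/30955 = -24/30955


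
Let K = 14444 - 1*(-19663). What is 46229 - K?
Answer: 12122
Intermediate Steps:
K = 34107 (K = 14444 + 19663 = 34107)
46229 - K = 46229 - 1*34107 = 46229 - 34107 = 12122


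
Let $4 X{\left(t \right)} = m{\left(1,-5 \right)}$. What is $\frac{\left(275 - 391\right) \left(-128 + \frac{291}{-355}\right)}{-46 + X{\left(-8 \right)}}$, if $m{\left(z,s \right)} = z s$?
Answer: $- \frac{3031312}{9585} \approx -316.26$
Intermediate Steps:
$m{\left(z,s \right)} = s z$
$X{\left(t \right)} = - \frac{5}{4}$ ($X{\left(t \right)} = \frac{\left(-5\right) 1}{4} = \frac{1}{4} \left(-5\right) = - \frac{5}{4}$)
$\frac{\left(275 - 391\right) \left(-128 + \frac{291}{-355}\right)}{-46 + X{\left(-8 \right)}} = \frac{\left(275 - 391\right) \left(-128 + \frac{291}{-355}\right)}{-46 - \frac{5}{4}} = \frac{\left(-116\right) \left(-128 + 291 \left(- \frac{1}{355}\right)\right)}{- \frac{189}{4}} = - 116 \left(-128 - \frac{291}{355}\right) \left(- \frac{4}{189}\right) = \left(-116\right) \left(- \frac{45731}{355}\right) \left(- \frac{4}{189}\right) = \frac{5304796}{355} \left(- \frac{4}{189}\right) = - \frac{3031312}{9585}$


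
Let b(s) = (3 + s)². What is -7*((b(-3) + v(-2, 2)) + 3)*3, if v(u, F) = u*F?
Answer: 21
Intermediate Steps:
v(u, F) = F*u
-7*((b(-3) + v(-2, 2)) + 3)*3 = -7*(((3 - 3)² + 2*(-2)) + 3)*3 = -7*((0² - 4) + 3)*3 = -7*((0 - 4) + 3)*3 = -7*(-4 + 3)*3 = -7*(-1)*3 = 7*3 = 21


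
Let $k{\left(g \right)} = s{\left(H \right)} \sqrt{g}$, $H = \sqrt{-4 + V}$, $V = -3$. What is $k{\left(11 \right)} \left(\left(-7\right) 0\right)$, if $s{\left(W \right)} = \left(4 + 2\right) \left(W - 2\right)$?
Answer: $0$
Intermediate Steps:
$H = i \sqrt{7}$ ($H = \sqrt{-4 - 3} = \sqrt{-7} = i \sqrt{7} \approx 2.6458 i$)
$s{\left(W \right)} = -12 + 6 W$ ($s{\left(W \right)} = 6 \left(-2 + W\right) = -12 + 6 W$)
$k{\left(g \right)} = \sqrt{g} \left(-12 + 6 i \sqrt{7}\right)$ ($k{\left(g \right)} = \left(-12 + 6 i \sqrt{7}\right) \sqrt{g} = \sqrt{g} \left(-12 + 6 i \sqrt{7}\right)$)
$k{\left(11 \right)} \left(\left(-7\right) 0\right) = 6 \sqrt{11} \left(-2 + i \sqrt{7}\right) \left(\left(-7\right) 0\right) = 6 \sqrt{11} \left(-2 + i \sqrt{7}\right) 0 = 0$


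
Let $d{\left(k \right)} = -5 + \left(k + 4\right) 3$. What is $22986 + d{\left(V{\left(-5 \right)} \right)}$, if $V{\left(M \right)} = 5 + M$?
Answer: $22993$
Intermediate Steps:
$d{\left(k \right)} = 7 + 3 k$ ($d{\left(k \right)} = -5 + \left(4 + k\right) 3 = -5 + \left(12 + 3 k\right) = 7 + 3 k$)
$22986 + d{\left(V{\left(-5 \right)} \right)} = 22986 + \left(7 + 3 \left(5 - 5\right)\right) = 22986 + \left(7 + 3 \cdot 0\right) = 22986 + \left(7 + 0\right) = 22986 + 7 = 22993$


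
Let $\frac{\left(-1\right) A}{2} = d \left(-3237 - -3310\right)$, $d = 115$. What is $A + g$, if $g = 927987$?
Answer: $911197$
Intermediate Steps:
$A = -16790$ ($A = - 2 \cdot 115 \left(-3237 - -3310\right) = - 2 \cdot 115 \left(-3237 + 3310\right) = - 2 \cdot 115 \cdot 73 = \left(-2\right) 8395 = -16790$)
$A + g = -16790 + 927987 = 911197$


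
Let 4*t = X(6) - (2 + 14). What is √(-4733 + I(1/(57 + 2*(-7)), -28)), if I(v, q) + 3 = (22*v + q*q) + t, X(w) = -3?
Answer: I*√29260339/86 ≈ 62.899*I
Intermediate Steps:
t = -19/4 (t = (-3 - (2 + 14))/4 = (-3 - 1*16)/4 = (-3 - 16)/4 = (¼)*(-19) = -19/4 ≈ -4.7500)
I(v, q) = -31/4 + q² + 22*v (I(v, q) = -3 + ((22*v + q*q) - 19/4) = -3 + ((22*v + q²) - 19/4) = -3 + ((q² + 22*v) - 19/4) = -3 + (-19/4 + q² + 22*v) = -31/4 + q² + 22*v)
√(-4733 + I(1/(57 + 2*(-7)), -28)) = √(-4733 + (-31/4 + (-28)² + 22/(57 + 2*(-7)))) = √(-4733 + (-31/4 + 784 + 22/(57 - 14))) = √(-4733 + (-31/4 + 784 + 22/43)) = √(-4733 + 133603/172) = √(-680473/172) = I*√29260339/86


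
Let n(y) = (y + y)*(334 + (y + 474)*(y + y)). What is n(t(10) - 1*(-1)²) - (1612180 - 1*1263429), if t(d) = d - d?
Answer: -347527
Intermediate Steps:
t(d) = 0
n(y) = 2*y*(334 + 2*y*(474 + y)) (n(y) = (2*y)*(334 + (474 + y)*(2*y)) = (2*y)*(334 + 2*y*(474 + y)) = 2*y*(334 + 2*y*(474 + y)))
n(t(10) - 1*(-1)²) - (1612180 - 1*1263429) = 4*(0 - 1*(-1)²)*(167 + (0 - 1*(-1)²)² + 474*(0 - 1*(-1)²)) - (1612180 - 1*1263429) = 4*(0 - 1*1)*(167 + (0 - 1*1)² + 474*(0 - 1*1)) - (1612180 - 1263429) = 4*(0 - 1)*(167 + (0 - 1)² + 474*(0 - 1)) - 1*348751 = 4*(-1)*(167 + (-1)² + 474*(-1)) - 348751 = 4*(-1)*(167 + 1 - 474) - 348751 = 4*(-1)*(-306) - 348751 = 1224 - 348751 = -347527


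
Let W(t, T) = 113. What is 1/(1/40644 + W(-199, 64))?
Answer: 40644/4592773 ≈ 0.0088496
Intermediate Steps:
1/(1/40644 + W(-199, 64)) = 1/(1/40644 + 113) = 1/(4592773/40644) = 40644/4592773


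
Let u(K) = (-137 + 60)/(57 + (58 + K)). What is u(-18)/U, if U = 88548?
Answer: -77/8589156 ≈ -8.9648e-6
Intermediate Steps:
u(K) = -77/(115 + K)
u(-18)/U = -77/(115 - 18)/88548 = -77/97*(1/88548) = -77*1/97*(1/88548) = -77/97*1/88548 = -77/8589156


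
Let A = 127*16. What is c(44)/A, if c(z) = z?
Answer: 11/508 ≈ 0.021654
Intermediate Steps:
A = 2032
c(44)/A = 44/2032 = 44*(1/2032) = 11/508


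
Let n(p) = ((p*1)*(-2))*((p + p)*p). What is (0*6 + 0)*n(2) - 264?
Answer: -264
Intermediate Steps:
n(p) = -4*p³ (n(p) = (p*(-2))*((2*p)*p) = (-2*p)*(2*p²) = -4*p³)
(0*6 + 0)*n(2) - 264 = (0*6 + 0)*(-4*2³) - 264 = (0 + 0)*(-4*8) - 264 = 0*(-32) - 264 = 0 - 264 = -264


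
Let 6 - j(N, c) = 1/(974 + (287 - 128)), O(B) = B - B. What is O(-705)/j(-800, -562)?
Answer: 0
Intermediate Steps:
O(B) = 0
j(N, c) = 6797/1133 (j(N, c) = 6 - 1/(974 + (287 - 128)) = 6 - 1/(974 + 159) = 6 - 1/1133 = 6797/1133)
O(-705)/j(-800, -562) = 0/(6797/1133) = 0*(1133/6797) = 0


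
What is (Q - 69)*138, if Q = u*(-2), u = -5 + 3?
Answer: -8970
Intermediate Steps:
u = -2
Q = 4 (Q = -2*(-2) = 4)
(Q - 69)*138 = (4 - 69)*138 = -65*138 = -8970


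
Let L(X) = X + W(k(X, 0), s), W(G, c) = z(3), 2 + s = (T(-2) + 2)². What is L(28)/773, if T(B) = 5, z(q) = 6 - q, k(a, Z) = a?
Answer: 31/773 ≈ 0.040103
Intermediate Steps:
s = 47 (s = -2 + (5 + 2)² = -2 + 7² = -2 + 49 = 47)
W(G, c) = 3 (W(G, c) = 6 - 1*3 = 6 - 3 = 3)
L(X) = 3 + X (L(X) = X + 3 = 3 + X)
L(28)/773 = (3 + 28)/773 = 31*(1/773) = 31/773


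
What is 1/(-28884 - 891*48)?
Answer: -1/71652 ≈ -1.3956e-5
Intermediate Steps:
1/(-28884 - 891*48) = 1/(-28884 - 42768) = 1/(-71652) = -1/71652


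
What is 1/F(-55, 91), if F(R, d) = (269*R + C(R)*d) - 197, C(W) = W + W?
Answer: -1/25002 ≈ -3.9997e-5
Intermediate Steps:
C(W) = 2*W
F(R, d) = -197 + 269*R + 2*R*d (F(R, d) = (269*R + (2*R)*d) - 197 = (269*R + 2*R*d) - 197 = -197 + 269*R + 2*R*d)
1/F(-55, 91) = 1/(-197 + 269*(-55) + 2*(-55)*91) = 1/(-197 - 14795 - 10010) = 1/(-25002) = -1/25002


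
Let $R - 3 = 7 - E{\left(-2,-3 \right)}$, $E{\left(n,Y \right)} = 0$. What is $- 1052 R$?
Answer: $-10520$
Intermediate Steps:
$R = 10$ ($R = 3 + \left(7 - 0\right) = 3 + \left(7 + 0\right) = 3 + 7 = 10$)
$- 1052 R = \left(-1052\right) 10 = -10520$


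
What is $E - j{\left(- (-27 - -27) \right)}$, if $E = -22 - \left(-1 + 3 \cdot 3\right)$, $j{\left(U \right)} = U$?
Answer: $-30$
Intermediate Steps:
$E = -30$ ($E = -22 - \left(-1 + 9\right) = -22 - 8 = -30$)
$E - j{\left(- (-27 - -27) \right)} = -30 - - (-27 - -27) = -30 - - (-27 + 27) = -30 - \left(-1\right) 0 = -30 - 0 = -30 + 0 = -30$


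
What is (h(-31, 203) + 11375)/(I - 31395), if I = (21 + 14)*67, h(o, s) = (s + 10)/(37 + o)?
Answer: -22821/58100 ≈ -0.39279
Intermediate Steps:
h(o, s) = (10 + s)/(37 + o)
I = 2345 (I = 35*67 = 2345)
(h(-31, 203) + 11375)/(I - 31395) = ((10 + 203)/(37 - 31) + 11375)/(2345 - 31395) = (213/6 + 11375)/(-29050) = ((1/6)*213 + 11375)*(-1/29050) = (71/2 + 11375)*(-1/29050) = (22821/2)*(-1/29050) = -22821/58100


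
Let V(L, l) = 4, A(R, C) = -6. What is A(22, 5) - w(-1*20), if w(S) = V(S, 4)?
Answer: -10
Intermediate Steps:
w(S) = 4
A(22, 5) - w(-1*20) = -6 - 1*4 = -6 - 4 = -10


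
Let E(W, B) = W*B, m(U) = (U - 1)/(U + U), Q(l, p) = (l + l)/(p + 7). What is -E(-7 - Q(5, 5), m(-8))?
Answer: 141/32 ≈ 4.4063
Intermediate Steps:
Q(l, p) = 2*l/(7 + p) (Q(l, p) = (2*l)/(7 + p) = 2*l/(7 + p))
m(U) = (-1 + U)/(2*U) (m(U) = (-1 + U)/((2*U)) = (-1 + U)*(1/(2*U)) = (-1 + U)/(2*U))
E(W, B) = B*W
-E(-7 - Q(5, 5), m(-8)) = -(½)*(-1 - 8)/(-8)*(-7 - 2*5/(7 + 5)) = -(½)*(-⅛)*(-9)*(-7 - 2*5/12) = -9*(-7 - 2*5/12)/16 = -9*(-7 - 1*⅚)/16 = -9*(-7 - ⅚)/16 = -9*(-47)/(16*6) = -1*(-141/32) = 141/32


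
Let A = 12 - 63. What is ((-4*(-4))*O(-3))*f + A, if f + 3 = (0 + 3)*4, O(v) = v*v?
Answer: 1245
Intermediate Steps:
O(v) = v**2
f = 9 (f = -3 + (0 + 3)*4 = -3 + 3*4 = -3 + 12 = 9)
A = -51
((-4*(-4))*O(-3))*f + A = (-4*(-4)*(-3)**2)*9 - 51 = (16*9)*9 - 51 = 144*9 - 51 = 1296 - 51 = 1245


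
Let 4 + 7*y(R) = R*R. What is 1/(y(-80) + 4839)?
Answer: 7/40269 ≈ 0.00017383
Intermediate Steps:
y(R) = -4/7 + R²/7 (y(R) = -4/7 + (R*R)/7 = -4/7 + R²/7)
1/(y(-80) + 4839) = 1/((-4/7 + (⅐)*(-80)²) + 4839) = 1/((-4/7 + (⅐)*6400) + 4839) = 1/((-4/7 + 6400/7) + 4839) = 1/(6396/7 + 4839) = 1/(40269/7) = 7/40269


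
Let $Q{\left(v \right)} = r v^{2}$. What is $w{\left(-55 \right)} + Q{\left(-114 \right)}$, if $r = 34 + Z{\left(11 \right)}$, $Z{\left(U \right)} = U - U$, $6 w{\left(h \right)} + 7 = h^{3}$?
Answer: $\frac{1242401}{3} \approx 4.1413 \cdot 10^{5}$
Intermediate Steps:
$w{\left(h \right)} = - \frac{7}{6} + \frac{h^{3}}{6}$
$Z{\left(U \right)} = 0$
$r = 34$ ($r = 34 + 0 = 34$)
$Q{\left(v \right)} = 34 v^{2}$
$w{\left(-55 \right)} + Q{\left(-114 \right)} = \left(- \frac{7}{6} + \frac{\left(-55\right)^{3}}{6}\right) + 34 \left(-114\right)^{2} = \left(- \frac{7}{6} + \frac{1}{6} \left(-166375\right)\right) + 34 \cdot 12996 = \left(- \frac{7}{6} - \frac{166375}{6}\right) + 441864 = - \frac{83191}{3} + 441864 = \frac{1242401}{3}$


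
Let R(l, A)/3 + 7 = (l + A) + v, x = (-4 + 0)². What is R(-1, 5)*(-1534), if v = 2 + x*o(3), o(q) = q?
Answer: -216294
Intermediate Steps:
x = 16 (x = (-4)² = 16)
v = 50 (v = 2 + 16*3 = 2 + 48 = 50)
R(l, A) = 129 + 3*A + 3*l (R(l, A) = -21 + 3*((l + A) + 50) = -21 + 3*((A + l) + 50) = -21 + 3*(50 + A + l) = -21 + (150 + 3*A + 3*l) = 129 + 3*A + 3*l)
R(-1, 5)*(-1534) = (129 + 3*5 + 3*(-1))*(-1534) = (129 + 15 - 3)*(-1534) = 141*(-1534) = -216294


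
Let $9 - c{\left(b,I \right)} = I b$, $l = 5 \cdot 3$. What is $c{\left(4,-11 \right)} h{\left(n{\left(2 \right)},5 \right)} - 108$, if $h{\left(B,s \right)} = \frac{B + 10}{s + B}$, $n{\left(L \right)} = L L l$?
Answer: $- \frac{662}{13} \approx -50.923$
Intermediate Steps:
$l = 15$
$c{\left(b,I \right)} = 9 - I b$
$n{\left(L \right)} = 15 L^{2}$ ($n{\left(L \right)} = L L 15 = L^{2} \cdot 15 = 15 L^{2}$)
$h{\left(B,s \right)} = \frac{10 + B}{B + s}$
$c{\left(4,-11 \right)} h{\left(n{\left(2 \right)},5 \right)} - 108 = \left(9 - \left(-11\right) 4\right) \frac{10 + 15 \cdot 2^{2}}{15 \cdot 2^{2} + 5} - 108 = \left(9 + 44\right) \frac{10 + 15 \cdot 4}{15 \cdot 4 + 5} - 108 = 53 \frac{10 + 60}{60 + 5} - 108 = 53 \cdot \frac{1}{65} \cdot 70 - 108 = 53 \cdot \frac{14}{13} - 108 = \frac{742}{13} - 108 = - \frac{662}{13}$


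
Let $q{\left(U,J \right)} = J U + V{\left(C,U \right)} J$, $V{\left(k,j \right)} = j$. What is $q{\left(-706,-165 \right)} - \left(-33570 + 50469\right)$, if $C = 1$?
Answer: $216081$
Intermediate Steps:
$q{\left(U,J \right)} = 2 J U$ ($q{\left(U,J \right)} = J U + U J = J U + J U = 2 J U$)
$q{\left(-706,-165 \right)} - \left(-33570 + 50469\right) = 2 \left(-165\right) \left(-706\right) - \left(-33570 + 50469\right) = 232980 - 16899 = 216081$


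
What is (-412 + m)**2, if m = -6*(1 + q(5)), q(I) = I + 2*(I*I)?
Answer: 559504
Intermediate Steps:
q(I) = I + 2*I**2
m = -336 (m = -6*(1 + 5*(1 + 2*5)) = -6*(1 + 5*(1 + 10)) = -6*(1 + 5*11) = -6*(1 + 55) = -6*56 = -336)
(-412 + m)**2 = (-412 - 336)**2 = (-748)**2 = 559504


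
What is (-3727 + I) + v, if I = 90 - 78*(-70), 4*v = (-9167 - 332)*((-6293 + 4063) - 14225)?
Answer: 156313337/4 ≈ 3.9078e+7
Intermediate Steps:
v = 156306045/4 (v = ((-9167 - 332)*((-6293 + 4063) - 14225))/4 = (-9499*(-2230 - 14225))/4 = (-9499*(-16455))/4 = (1/4)*156306045 = 156306045/4 ≈ 3.9076e+7)
I = 5550 (I = 90 + 5460 = 5550)
(-3727 + I) + v = (-3727 + 5550) + 156306045/4 = 1823 + 156306045/4 = 156313337/4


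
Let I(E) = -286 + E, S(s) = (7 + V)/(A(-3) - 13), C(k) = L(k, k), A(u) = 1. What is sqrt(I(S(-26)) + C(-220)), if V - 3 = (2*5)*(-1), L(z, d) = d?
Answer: I*sqrt(506) ≈ 22.494*I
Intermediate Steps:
C(k) = k
V = -7 (V = 3 + (2*5)*(-1) = 3 + 10*(-1) = 3 - 10 = -7)
S(s) = 0 (S(s) = (7 - 7)/(1 - 13) = 0/(-12) = 0*(-1/12) = 0)
sqrt(I(S(-26)) + C(-220)) = sqrt((-286 + 0) - 220) = sqrt(-286 - 220) = sqrt(-506) = I*sqrt(506)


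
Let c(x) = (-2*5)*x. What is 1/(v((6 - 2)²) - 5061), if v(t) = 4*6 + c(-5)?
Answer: -1/4987 ≈ -0.00020052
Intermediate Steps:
c(x) = -10*x
v(t) = 74 (v(t) = 4*6 - 10*(-5) = 24 + 50 = 74)
1/(v((6 - 2)²) - 5061) = 1/(74 - 5061) = 1/(-4987) = -1/4987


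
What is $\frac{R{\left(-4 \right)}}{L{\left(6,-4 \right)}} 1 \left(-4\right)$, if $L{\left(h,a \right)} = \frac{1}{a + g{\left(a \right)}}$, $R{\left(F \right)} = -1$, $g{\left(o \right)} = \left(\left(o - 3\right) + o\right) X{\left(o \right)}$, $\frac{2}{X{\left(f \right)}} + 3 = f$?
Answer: $- \frac{24}{7} \approx -3.4286$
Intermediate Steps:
$X{\left(f \right)} = \frac{2}{-3 + f}$
$g{\left(o \right)} = \frac{2 \left(-3 + 2 o\right)}{-3 + o}$ ($g{\left(o \right)} = \left(\left(o - 3\right) + o\right) \frac{2}{-3 + o} = \left(\left(-3 + o\right) + o\right) \frac{2}{-3 + o} = \left(-3 + 2 o\right) \frac{2}{-3 + o} = \frac{2 \left(-3 + 2 o\right)}{-3 + o}$)
$L{\left(h,a \right)} = \frac{1}{a + \frac{2 \left(-3 + 2 a\right)}{-3 + a}}$
$\frac{R{\left(-4 \right)}}{L{\left(6,-4 \right)}} 1 \left(-4\right) = - \frac{1}{\frac{1}{-6 - 4 + \left(-4\right)^{2}} \left(-3 - 4\right)} 1 \left(-4\right) = - \frac{1}{\frac{1}{-6 - 4 + 16} \left(-7\right)} 1 \left(-4\right) = - \frac{1}{\frac{1}{6} \left(-7\right)} 1 \left(-4\right) = - \frac{1}{- \frac{7}{6}} \cdot 1 \left(-4\right) = \left(-1\right) \left(- \frac{6}{7}\right) 1 \left(-4\right) = \frac{6}{7} \cdot 1 \left(-4\right) = \frac{6}{7} \left(-4\right) = - \frac{24}{7}$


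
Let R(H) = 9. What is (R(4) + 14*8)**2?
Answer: 14641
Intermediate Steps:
(R(4) + 14*8)**2 = (9 + 14*8)**2 = (9 + 112)**2 = 121**2 = 14641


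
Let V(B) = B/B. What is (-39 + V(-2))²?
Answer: 1444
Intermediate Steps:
V(B) = 1
(-39 + V(-2))² = (-39 + 1)² = (-38)² = 1444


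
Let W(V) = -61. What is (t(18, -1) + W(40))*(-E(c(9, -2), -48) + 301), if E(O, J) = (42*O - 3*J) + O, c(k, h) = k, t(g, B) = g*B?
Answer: 18170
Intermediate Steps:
t(g, B) = B*g
E(O, J) = -3*J + 43*O (E(O, J) = (-3*J + 42*O) + O = -3*J + 43*O)
(t(18, -1) + W(40))*(-E(c(9, -2), -48) + 301) = (-1*18 - 61)*(-(-3*(-48) + 43*9) + 301) = (-18 - 61)*(-(144 + 387) + 301) = -79*(-1*531 + 301) = -79*(-531 + 301) = -79*(-230) = 18170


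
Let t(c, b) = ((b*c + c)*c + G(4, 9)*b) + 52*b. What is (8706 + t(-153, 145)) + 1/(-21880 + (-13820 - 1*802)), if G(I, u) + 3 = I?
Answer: 125351700709/36502 ≈ 3.4341e+6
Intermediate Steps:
G(I, u) = -3 + I
t(c, b) = 53*b + c*(c + b*c) (t(c, b) = ((b*c + c)*c + (-3 + 4)*b) + 52*b = ((c + b*c)*c + 1*b) + 52*b = (c*(c + b*c) + b) + 52*b = (b + c*(c + b*c)) + 52*b = 53*b + c*(c + b*c))
(8706 + t(-153, 145)) + 1/(-21880 + (-13820 - 1*802)) = (8706 + ((-153)² + 53*145 + 145*(-153)²)) + 1/(-21880 + (-13820 - 1*802)) = (8706 + (23409 + 7685 + 145*23409)) + 1/(-21880 + (-13820 - 802)) = (8706 + (23409 + 7685 + 3394305)) + 1/(-21880 - 14622) = (8706 + 3425399) + 1/(-36502) = 3434105 - 1/36502 = 125351700709/36502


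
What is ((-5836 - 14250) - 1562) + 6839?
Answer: -14809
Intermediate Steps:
((-5836 - 14250) - 1562) + 6839 = (-20086 - 1562) + 6839 = -21648 + 6839 = -14809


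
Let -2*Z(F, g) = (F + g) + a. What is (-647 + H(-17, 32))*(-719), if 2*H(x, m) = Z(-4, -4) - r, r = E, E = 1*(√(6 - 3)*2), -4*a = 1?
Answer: 7419361/16 + 719*√3 ≈ 4.6496e+5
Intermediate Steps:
a = -¼ (a = -¼*1 = -¼ ≈ -0.25000)
E = 2*√3 (E = 1*(√3*2) = 1*(2*√3) = 2*√3 ≈ 3.4641)
Z(F, g) = ⅛ - F/2 - g/2 (Z(F, g) = -((F + g) - ¼)/2 = -(-¼ + F + g)/2 = ⅛ - F/2 - g/2)
r = 2*√3 ≈ 3.4641
H(x, m) = 33/16 - √3 (H(x, m) = ((⅛ - ½*(-4) - ½*(-4)) - 2*√3)/2 = ((⅛ + 2 + 2) - 2*√3)/2 = (33/8 - 2*√3)/2 = 33/16 - √3)
(-647 + H(-17, 32))*(-719) = (-647 + (33/16 - √3))*(-719) = (-10319/16 - √3)*(-719) = 7419361/16 + 719*√3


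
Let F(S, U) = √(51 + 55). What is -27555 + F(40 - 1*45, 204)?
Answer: -27555 + √106 ≈ -27545.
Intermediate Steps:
F(S, U) = √106
-27555 + F(40 - 1*45, 204) = -27555 + √106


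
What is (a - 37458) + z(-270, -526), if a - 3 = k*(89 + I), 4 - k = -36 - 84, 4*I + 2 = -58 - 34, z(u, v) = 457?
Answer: -28876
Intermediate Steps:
I = -47/2 (I = -1/2 + (-58 - 34)/4 = -1/2 + (1/4)*(-92) = -1/2 - 23 = -47/2 ≈ -23.500)
k = 124 (k = 4 - (-36 - 84) = 4 - 1*(-120) = 4 + 120 = 124)
a = 8125 (a = 3 + 124*(89 - 47/2) = 3 + 124*(131/2) = 3 + 8122 = 8125)
(a - 37458) + z(-270, -526) = (8125 - 37458) + 457 = -29333 + 457 = -28876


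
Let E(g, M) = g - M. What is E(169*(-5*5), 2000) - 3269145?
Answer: -3275370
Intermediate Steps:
E(169*(-5*5), 2000) - 3269145 = (169*(-5*5) - 1*2000) - 3269145 = (169*(-25) - 2000) - 3269145 = (-4225 - 2000) - 3269145 = -6225 - 3269145 = -3275370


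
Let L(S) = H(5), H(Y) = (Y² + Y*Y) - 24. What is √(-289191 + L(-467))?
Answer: I*√289165 ≈ 537.74*I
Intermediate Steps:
H(Y) = -24 + 2*Y² (H(Y) = (Y² + Y²) - 24 = 2*Y² - 24 = -24 + 2*Y²)
L(S) = 26 (L(S) = -24 + 2*5² = -24 + 2*25 = -24 + 50 = 26)
√(-289191 + L(-467)) = √(-289191 + 26) = √(-289165) = I*√289165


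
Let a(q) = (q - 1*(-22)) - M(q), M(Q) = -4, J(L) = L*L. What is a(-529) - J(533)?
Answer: -284592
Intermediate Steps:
J(L) = L²
a(q) = 26 + q (a(q) = (q - 1*(-22)) - 1*(-4) = (q + 22) + 4 = (22 + q) + 4 = 26 + q)
a(-529) - J(533) = (26 - 529) - 1*533² = -503 - 1*284089 = -503 - 284089 = -284592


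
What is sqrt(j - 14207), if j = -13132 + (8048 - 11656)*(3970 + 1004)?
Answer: 3*I*sqrt(1997059) ≈ 4239.5*I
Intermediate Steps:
j = -17959324 (j = -13132 - 3608*4974 = -13132 - 17946192 = -17959324)
sqrt(j - 14207) = sqrt(-17959324 - 14207) = sqrt(-17973531) = 3*I*sqrt(1997059)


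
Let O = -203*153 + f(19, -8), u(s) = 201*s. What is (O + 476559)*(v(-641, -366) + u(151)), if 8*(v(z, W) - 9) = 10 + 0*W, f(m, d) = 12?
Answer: 13526301210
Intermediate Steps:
O = -31047 (O = -203*153 + 12 = -31059 + 12 = -31047)
v(z, W) = 41/4 (v(z, W) = 9 + (10 + 0*W)/8 = 9 + (10 + 0)/8 = 9 + (1/8)*10 = 9 + 5/4 = 41/4)
(O + 476559)*(v(-641, -366) + u(151)) = (-31047 + 476559)*(41/4 + 201*151) = 445512*(41/4 + 30351) = 445512*(121445/4) = 13526301210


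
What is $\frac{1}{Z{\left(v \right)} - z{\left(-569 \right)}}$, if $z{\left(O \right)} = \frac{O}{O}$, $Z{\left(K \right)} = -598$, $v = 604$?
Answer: $- \frac{1}{599} \approx -0.0016694$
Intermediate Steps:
$z{\left(O \right)} = 1$
$\frac{1}{Z{\left(v \right)} - z{\left(-569 \right)}} = \frac{1}{-598 - 1} = \frac{1}{-599} = - \frac{1}{599}$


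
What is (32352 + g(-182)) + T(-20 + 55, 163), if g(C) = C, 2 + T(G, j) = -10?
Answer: 32158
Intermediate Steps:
T(G, j) = -12 (T(G, j) = -2 - 10 = -12)
(32352 + g(-182)) + T(-20 + 55, 163) = (32352 - 182) - 12 = 32170 - 12 = 32158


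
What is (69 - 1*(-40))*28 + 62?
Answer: 3114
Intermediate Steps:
(69 - 1*(-40))*28 + 62 = (69 + 40)*28 + 62 = 109*28 + 62 = 3052 + 62 = 3114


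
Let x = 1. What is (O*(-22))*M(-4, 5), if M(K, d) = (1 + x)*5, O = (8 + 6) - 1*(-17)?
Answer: -6820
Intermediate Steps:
O = 31 (O = 14 + 17 = 31)
M(K, d) = 10 (M(K, d) = (1 + 1)*5 = 2*5 = 10)
(O*(-22))*M(-4, 5) = (31*(-22))*10 = -682*10 = -6820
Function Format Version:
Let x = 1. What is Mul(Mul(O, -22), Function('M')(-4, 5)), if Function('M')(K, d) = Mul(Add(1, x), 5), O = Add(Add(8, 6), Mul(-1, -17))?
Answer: -6820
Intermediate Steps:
O = 31 (O = Add(14, 17) = 31)
Function('M')(K, d) = 10 (Function('M')(K, d) = Mul(Add(1, 1), 5) = Mul(2, 5) = 10)
Mul(Mul(O, -22), Function('M')(-4, 5)) = Mul(Mul(31, -22), 10) = Mul(-682, 10) = -6820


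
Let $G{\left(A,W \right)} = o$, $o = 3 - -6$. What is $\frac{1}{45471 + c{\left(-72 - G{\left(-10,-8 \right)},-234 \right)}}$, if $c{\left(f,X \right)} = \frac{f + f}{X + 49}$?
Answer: $\frac{185}{8412297} \approx 2.1992 \cdot 10^{-5}$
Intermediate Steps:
$o = 9$ ($o = 3 + 6 = 9$)
$G{\left(A,W \right)} = 9$
$c{\left(f,X \right)} = \frac{2 f}{49 + X}$
$\frac{1}{45471 + c{\left(-72 - G{\left(-10,-8 \right)},-234 \right)}} = \frac{1}{45471 + \frac{2 \left(-72 - 9\right)}{49 - 234}} = \frac{1}{45471 + \frac{2 \left(-72 - 9\right)}{-185}} = \frac{1}{45471 + 2 \left(-81\right) \left(- \frac{1}{185}\right)} = \frac{1}{45471 + \frac{162}{185}} = \frac{1}{\frac{8412297}{185}} = \frac{185}{8412297}$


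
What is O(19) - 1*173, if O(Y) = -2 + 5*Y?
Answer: -80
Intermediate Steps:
O(19) - 1*173 = (-2 + 5*19) - 1*173 = (-2 + 95) - 173 = 93 - 173 = -80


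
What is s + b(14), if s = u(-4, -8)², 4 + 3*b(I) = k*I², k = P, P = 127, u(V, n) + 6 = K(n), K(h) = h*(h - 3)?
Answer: 15020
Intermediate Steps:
K(h) = h*(-3 + h)
u(V, n) = -6 + n*(-3 + n)
k = 127
b(I) = -4/3 + 127*I²/3 (b(I) = -4/3 + (127*I²)/3 = -4/3 + 127*I²/3)
s = 6724 (s = (-6 - 8*(-3 - 8))² = (-6 - 8*(-11))² = (-6 + 88)² = 82² = 6724)
s + b(14) = 6724 + (-4/3 + (127/3)*14²) = 6724 + (-4/3 + (127/3)*196) = 6724 + (-4/3 + 24892/3) = 6724 + 8296 = 15020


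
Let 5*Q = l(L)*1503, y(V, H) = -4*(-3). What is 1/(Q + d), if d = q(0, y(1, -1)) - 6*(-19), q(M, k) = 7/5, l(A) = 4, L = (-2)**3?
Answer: 5/6589 ≈ 0.00075884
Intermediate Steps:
L = -8
y(V, H) = 12
q(M, k) = 7/5 (q(M, k) = 7*(1/5) = 7/5)
d = 577/5 (d = 7/5 - 6*(-19) = 7/5 + 114 = 577/5 ≈ 115.40)
Q = 6012/5 (Q = (4*1503)/5 = (1/5)*6012 = 6012/5 ≈ 1202.4)
1/(Q + d) = 1/(6012/5 + 577/5) = 1/(6589/5) = 5/6589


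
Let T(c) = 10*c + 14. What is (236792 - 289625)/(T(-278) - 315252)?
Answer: 17611/106006 ≈ 0.16613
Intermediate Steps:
T(c) = 14 + 10*c
(236792 - 289625)/(T(-278) - 315252) = (236792 - 289625)/((14 + 10*(-278)) - 315252) = -52833/((14 - 2780) - 315252) = -52833/(-2766 - 315252) = -52833/(-318018) = -52833*(-1/318018) = 17611/106006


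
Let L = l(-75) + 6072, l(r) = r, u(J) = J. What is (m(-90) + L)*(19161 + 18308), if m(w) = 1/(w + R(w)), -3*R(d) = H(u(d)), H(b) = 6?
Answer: 20672509087/92 ≈ 2.2470e+8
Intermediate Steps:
R(d) = -2 (R(d) = -1/3*6 = -2)
L = 5997 (L = -75 + 6072 = 5997)
m(w) = 1/(-2 + w) (m(w) = 1/(w - 2) = 1/(-2 + w))
(m(-90) + L)*(19161 + 18308) = (1/(-2 - 90) + 5997)*(19161 + 18308) = (1/(-92) + 5997)*37469 = (-1/92 + 5997)*37469 = (551723/92)*37469 = 20672509087/92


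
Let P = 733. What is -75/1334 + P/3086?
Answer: 186593/1029181 ≈ 0.18130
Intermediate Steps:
-75/1334 + P/3086 = -75/1334 + 733/3086 = 186593/1029181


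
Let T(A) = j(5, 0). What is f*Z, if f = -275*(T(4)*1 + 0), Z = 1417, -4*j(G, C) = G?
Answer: 1948375/4 ≈ 4.8709e+5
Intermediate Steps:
j(G, C) = -G/4
T(A) = -5/4 (T(A) = -¼*5 = -5/4)
f = 1375/4 (f = -275*(-5/4*1 + 0) = -275*(-5/4 + 0) = -275*(-5/4) = 1375/4 ≈ 343.75)
f*Z = (1375/4)*1417 = 1948375/4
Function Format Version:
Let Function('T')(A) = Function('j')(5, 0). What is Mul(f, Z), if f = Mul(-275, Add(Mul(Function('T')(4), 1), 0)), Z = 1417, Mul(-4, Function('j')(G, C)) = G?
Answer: Rational(1948375, 4) ≈ 4.8709e+5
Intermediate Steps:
Function('j')(G, C) = Mul(Rational(-1, 4), G)
Function('T')(A) = Rational(-5, 4) (Function('T')(A) = Mul(Rational(-1, 4), 5) = Rational(-5, 4))
f = Rational(1375, 4) (f = Mul(-275, Add(Mul(Rational(-5, 4), 1), 0)) = Mul(-275, Add(Rational(-5, 4), 0)) = Mul(-275, Rational(-5, 4)) = Rational(1375, 4) ≈ 343.75)
Mul(f, Z) = Mul(Rational(1375, 4), 1417) = Rational(1948375, 4)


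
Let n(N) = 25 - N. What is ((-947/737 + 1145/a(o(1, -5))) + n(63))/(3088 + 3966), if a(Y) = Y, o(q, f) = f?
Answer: -98863/2599399 ≈ -0.038033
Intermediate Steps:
((-947/737 + 1145/a(o(1, -5))) + n(63))/(3088 + 3966) = ((-947/737 + 1145/(-5)) + (25 - 1*63))/(3088 + 3966) = ((-947*1/737 + 1145*(-⅕)) + (25 - 63))/7054 = ((-947/737 - 229) - 38)*(1/7054) = (-169720/737 - 38)*(1/7054) = -197726/737*1/7054 = -98863/2599399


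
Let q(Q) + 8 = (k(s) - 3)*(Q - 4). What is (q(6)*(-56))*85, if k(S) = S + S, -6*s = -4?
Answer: 161840/3 ≈ 53947.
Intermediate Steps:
s = 2/3 (s = -1/6*(-4) = 2/3 ≈ 0.66667)
k(S) = 2*S
q(Q) = -4/3 - 5*Q/3 (q(Q) = -8 + (2*(2/3) - 3)*(Q - 4) = -8 + (4/3 - 3)*(-4 + Q) = -8 - 5*(-4 + Q)/3 = -8 + (20/3 - 5*Q/3) = -4/3 - 5*Q/3)
(q(6)*(-56))*85 = ((-4/3 - 5/3*6)*(-56))*85 = ((-4/3 - 10)*(-56))*85 = -34/3*(-56)*85 = (1904/3)*85 = 161840/3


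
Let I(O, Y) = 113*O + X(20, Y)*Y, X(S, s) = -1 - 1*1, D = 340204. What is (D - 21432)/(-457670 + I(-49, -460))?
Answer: -318772/462287 ≈ -0.68955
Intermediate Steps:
X(S, s) = -2 (X(S, s) = -1 - 1 = -2)
I(O, Y) = -2*Y + 113*O (I(O, Y) = 113*O - 2*Y = -2*Y + 113*O)
(D - 21432)/(-457670 + I(-49, -460)) = (340204 - 21432)/(-457670 + (-2*(-460) + 113*(-49))) = 318772/(-457670 + (920 - 5537)) = 318772/(-457670 - 4617) = 318772/(-462287) = 318772*(-1/462287) = -318772/462287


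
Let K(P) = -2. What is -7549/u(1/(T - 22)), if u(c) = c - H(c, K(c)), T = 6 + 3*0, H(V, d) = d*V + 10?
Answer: 120784/163 ≈ 741.01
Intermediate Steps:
H(V, d) = 10 + V*d (H(V, d) = V*d + 10 = 10 + V*d)
T = 6 (T = 6 + 0 = 6)
u(c) = -10 + 3*c (u(c) = c - (10 + c*(-2)) = c - (10 - 2*c) = c + (-10 + 2*c) = -10 + 3*c)
-7549/u(1/(T - 22)) = -7549/(-10 + 3/(6 - 22)) = -7549/(-10 + 3/(-16)) = -7549/(-10 + 3*(-1/16)) = -7549/(-10 - 3/16) = -7549/(-163/16) = -7549*(-16/163) = 120784/163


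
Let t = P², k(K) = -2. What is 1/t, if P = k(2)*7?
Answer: 1/196 ≈ 0.0051020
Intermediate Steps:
P = -14 (P = -2*7 = -14)
t = 196 (t = (-14)² = 196)
1/t = 1/196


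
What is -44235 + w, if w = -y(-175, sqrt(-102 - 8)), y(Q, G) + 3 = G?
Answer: -44232 - I*sqrt(110) ≈ -44232.0 - 10.488*I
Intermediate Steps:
y(Q, G) = -3 + G
w = 3 - I*sqrt(110) (w = -(-3 + sqrt(-102 - 8)) = -(-3 + sqrt(-110)) = -(-3 + I*sqrt(110)) = 3 - I*sqrt(110) ≈ 3.0 - 10.488*I)
-44235 + w = -44235 + (3 - I*sqrt(110)) = -44232 - I*sqrt(110)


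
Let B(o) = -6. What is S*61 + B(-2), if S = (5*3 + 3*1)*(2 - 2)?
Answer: -6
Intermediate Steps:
S = 0 (S = (15 + 3)*0 = 18*0 = 0)
S*61 + B(-2) = 0*61 - 6 = 0 - 6 = -6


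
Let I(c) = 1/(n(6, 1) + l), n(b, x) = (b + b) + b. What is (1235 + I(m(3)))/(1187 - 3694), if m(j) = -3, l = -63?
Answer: -55574/112815 ≈ -0.49261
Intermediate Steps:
n(b, x) = 3*b (n(b, x) = 2*b + b = 3*b)
I(c) = -1/45 (I(c) = 1/(3*6 - 63) = 1/(18 - 63) = 1/(-45) = -1/45)
(1235 + I(m(3)))/(1187 - 3694) = (1235 - 1/45)/(1187 - 3694) = (55574/45)/(-2507) = (55574/45)*(-1/2507) = -55574/112815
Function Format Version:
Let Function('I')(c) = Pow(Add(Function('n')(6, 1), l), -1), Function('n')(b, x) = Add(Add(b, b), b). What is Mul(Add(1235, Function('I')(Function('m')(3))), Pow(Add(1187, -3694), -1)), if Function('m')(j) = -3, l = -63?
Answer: Rational(-55574, 112815) ≈ -0.49261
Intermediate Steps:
Function('n')(b, x) = Mul(3, b) (Function('n')(b, x) = Add(Mul(2, b), b) = Mul(3, b))
Function('I')(c) = Rational(-1, 45) (Function('I')(c) = Pow(Add(Mul(3, 6), -63), -1) = Pow(Add(18, -63), -1) = Pow(-45, -1) = Rational(-1, 45))
Mul(Add(1235, Function('I')(Function('m')(3))), Pow(Add(1187, -3694), -1)) = Mul(Add(1235, Rational(-1, 45)), Pow(Add(1187, -3694), -1)) = Mul(Rational(55574, 45), Pow(-2507, -1)) = Mul(Rational(55574, 45), Rational(-1, 2507)) = Rational(-55574, 112815)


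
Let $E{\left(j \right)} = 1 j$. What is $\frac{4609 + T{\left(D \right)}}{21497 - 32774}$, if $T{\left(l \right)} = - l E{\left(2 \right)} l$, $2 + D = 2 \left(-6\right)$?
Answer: $- \frac{4217}{11277} \approx -0.37395$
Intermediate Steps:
$E{\left(j \right)} = j$
$D = -14$ ($D = -2 + 2 \left(-6\right) = -2 - 12 = -14$)
$T{\left(l \right)} = - 2 l^{2}$ ($T{\left(l \right)} = - l 2 l = - 2 l l = - 2 l^{2}$)
$\frac{4609 + T{\left(D \right)}}{21497 - 32774} = \frac{4609 - 2 \left(-14\right)^{2}}{21497 - 32774} = \frac{4609 - 392}{-11277} = \left(4609 - 392\right) \left(- \frac{1}{11277}\right) = 4217 \left(- \frac{1}{11277}\right) = - \frac{4217}{11277}$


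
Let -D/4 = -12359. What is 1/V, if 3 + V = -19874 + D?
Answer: 1/29559 ≈ 3.3831e-5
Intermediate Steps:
D = 49436 (D = -4*(-12359) = 49436)
V = 29559 (V = -3 + (-19874 + 49436) = -3 + 29562 = 29559)
1/V = 1/29559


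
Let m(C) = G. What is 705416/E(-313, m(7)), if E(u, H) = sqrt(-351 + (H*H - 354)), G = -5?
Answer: -176354*I*sqrt(170)/85 ≈ -27051.0*I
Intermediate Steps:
m(C) = -5
E(u, H) = sqrt(-705 + H**2) (E(u, H) = sqrt(-351 + (H**2 - 354)) = sqrt(-351 + (-354 + H**2)) = sqrt(-705 + H**2))
705416/E(-313, m(7)) = 705416/(sqrt(-705 + (-5)**2)) = 705416/(sqrt(-705 + 25)) = 705416/(sqrt(-680)) = 705416/((2*I*sqrt(170))) = 705416*(-I*sqrt(170)/340) = -176354*I*sqrt(170)/85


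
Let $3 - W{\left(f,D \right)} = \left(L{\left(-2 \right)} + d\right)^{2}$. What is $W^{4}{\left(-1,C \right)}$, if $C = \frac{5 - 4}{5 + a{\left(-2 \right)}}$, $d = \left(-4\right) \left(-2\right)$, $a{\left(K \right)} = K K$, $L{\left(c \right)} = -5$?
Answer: $1296$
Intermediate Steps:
$a{\left(K \right)} = K^{2}$
$d = 8$
$C = \frac{1}{9}$ ($C = \frac{5 - 4}{5 + \left(-2\right)^{2}} = 1 \frac{1}{5 + 4} = 1 \cdot \frac{1}{9} = \frac{1}{9} \approx 0.11111$)
$W{\left(f,D \right)} = -6$ ($W{\left(f,D \right)} = 3 - \left(-5 + 8\right)^{2} = 3 - 3^{2} = 3 - 9 = -6$)
$W^{4}{\left(-1,C \right)} = \left(-6\right)^{4} = 1296$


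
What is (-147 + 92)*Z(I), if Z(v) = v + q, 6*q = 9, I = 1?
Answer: -275/2 ≈ -137.50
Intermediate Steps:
q = 3/2 (q = (⅙)*9 = 3/2 ≈ 1.5000)
Z(v) = 3/2 + v (Z(v) = v + 3/2 = 3/2 + v)
(-147 + 92)*Z(I) = (-147 + 92)*(3/2 + 1) = -55*5/2 = -275/2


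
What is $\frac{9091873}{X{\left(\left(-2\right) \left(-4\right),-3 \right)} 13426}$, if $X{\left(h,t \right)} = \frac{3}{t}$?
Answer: $- \frac{1298839}{1918} \approx -677.18$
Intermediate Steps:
$\frac{9091873}{X{\left(\left(-2\right) \left(-4\right),-3 \right)} 13426} = \frac{9091873}{\frac{3}{-3} \cdot 13426} = \frac{9091873}{3 \left(- \frac{1}{3}\right) 13426} = \frac{9091873}{\left(-1\right) 13426} = \frac{9091873}{-13426} = 9091873 \left(- \frac{1}{13426}\right) = - \frac{1298839}{1918}$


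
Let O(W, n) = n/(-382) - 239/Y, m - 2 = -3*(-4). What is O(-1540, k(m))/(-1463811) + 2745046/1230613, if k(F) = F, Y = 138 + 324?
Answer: 1856421895954541/832239798918066 ≈ 2.2306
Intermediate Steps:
Y = 462
m = 14 (m = 2 - 3*(-4) = 2 + 12 = 14)
O(W, n) = -239/462 - n/382 (O(W, n) = n/(-382) - 239/462 = n*(-1/382) - 239*1/462 = -n/382 - 239/462 = -239/462 - n/382)
O(-1540, k(m))/(-1463811) + 2745046/1230613 = (-239/462 - 1/382*14)/(-1463811) + 2745046/1230613 = (-239/462 - 7/191)*(-1/1463811) + 2745046*(1/1230613) = -48883/88242*(-1/1463811) + 2745046/1230613 = 48883/129169610262 + 2745046/1230613 = 1856421895954541/832239798918066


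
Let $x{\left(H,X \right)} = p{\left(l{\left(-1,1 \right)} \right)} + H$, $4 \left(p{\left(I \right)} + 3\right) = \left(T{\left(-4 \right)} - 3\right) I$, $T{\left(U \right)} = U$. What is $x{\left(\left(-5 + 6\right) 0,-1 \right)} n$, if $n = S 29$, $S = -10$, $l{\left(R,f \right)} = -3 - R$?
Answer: $-145$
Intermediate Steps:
$p{\left(I \right)} = -3 - \frac{7 I}{4}$ ($p{\left(I \right)} = -3 + \frac{\left(-4 - 3\right) I}{4} = -3 + \frac{\left(-7\right) I}{4} = -3 - \frac{7 I}{4}$)
$x{\left(H,X \right)} = \frac{1}{2} + H$ ($x{\left(H,X \right)} = \left(-3 - \frac{7 \left(-3 - -1\right)}{4}\right) + H = \left(-3 - \frac{7 \left(-3 + 1\right)}{4}\right) + H = \left(-3 - - \frac{7}{2}\right) + H = \left(-3 + \frac{7}{2}\right) + H = \frac{1}{2} + H$)
$n = -290$ ($n = \left(-10\right) 29 = -290$)
$x{\left(\left(-5 + 6\right) 0,-1 \right)} n = \left(\frac{1}{2} + \left(-5 + 6\right) 0\right) \left(-290\right) = \left(\frac{1}{2} + 1 \cdot 0\right) \left(-290\right) = \left(\frac{1}{2} + 0\right) \left(-290\right) = \frac{1}{2} \left(-290\right) = -145$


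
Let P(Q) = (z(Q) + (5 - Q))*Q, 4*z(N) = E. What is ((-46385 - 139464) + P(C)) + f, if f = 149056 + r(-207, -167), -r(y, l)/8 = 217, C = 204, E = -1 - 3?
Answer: -79329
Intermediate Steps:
E = -4
r(y, l) = -1736 (r(y, l) = -8*217 = -1736)
z(N) = -1 (z(N) = (¼)*(-4) = -1)
P(Q) = Q*(4 - Q) (P(Q) = (-1 + (5 - Q))*Q = (4 - Q)*Q = Q*(4 - Q))
f = 147320 (f = 149056 - 1736 = 147320)
((-46385 - 139464) + P(C)) + f = ((-46385 - 139464) + 204*(4 - 1*204)) + 147320 = (-185849 + 204*(4 - 204)) + 147320 = (-185849 + 204*(-200)) + 147320 = (-185849 - 40800) + 147320 = -226649 + 147320 = -79329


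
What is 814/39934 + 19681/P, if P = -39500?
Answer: -376894027/788696500 ≈ -0.47787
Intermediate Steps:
814/39934 + 19681/P = 814/39934 + 19681/(-39500) = 814*(1/39934) + 19681*(-1/39500) = 407/19967 - 19681/39500 = -376894027/788696500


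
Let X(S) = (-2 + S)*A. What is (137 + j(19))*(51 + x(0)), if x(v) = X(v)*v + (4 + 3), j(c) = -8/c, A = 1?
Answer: 150510/19 ≈ 7921.6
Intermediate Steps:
X(S) = -2 + S (X(S) = (-2 + S)*1 = -2 + S)
x(v) = 7 + v*(-2 + v) (x(v) = (-2 + v)*v + (4 + 3) = v*(-2 + v) + 7 = 7 + v*(-2 + v))
(137 + j(19))*(51 + x(0)) = (137 - 8/19)*(51 + (7 + 0*(-2 + 0))) = (137 - 8*1/19)*(51 + (7 + 0*(-2))) = (137 - 8/19)*(51 + (7 + 0)) = 2595*(51 + 7)/19 = (2595/19)*58 = 150510/19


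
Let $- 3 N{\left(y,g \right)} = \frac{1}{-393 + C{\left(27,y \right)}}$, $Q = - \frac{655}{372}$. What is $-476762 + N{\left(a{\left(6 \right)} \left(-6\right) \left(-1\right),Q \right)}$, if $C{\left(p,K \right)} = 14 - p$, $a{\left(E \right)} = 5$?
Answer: $- \frac{580696115}{1218} \approx -4.7676 \cdot 10^{5}$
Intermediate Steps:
$Q = - \frac{655}{372}$ ($Q = \left(-655\right) \frac{1}{372} = - \frac{655}{372} \approx -1.7608$)
$N{\left(y,g \right)} = \frac{1}{1218}$ ($N{\left(y,g \right)} = - \frac{1}{3 \left(-393 + \left(14 - 27\right)\right)} = - \frac{1}{3 \left(-393 - 13\right)} = - \frac{1}{3 \left(-406\right)} = \left(- \frac{1}{3}\right) \left(- \frac{1}{406}\right) = \frac{1}{1218}$)
$-476762 + N{\left(a{\left(6 \right)} \left(-6\right) \left(-1\right),Q \right)} = -476762 + \frac{1}{1218} = - \frac{580696115}{1218}$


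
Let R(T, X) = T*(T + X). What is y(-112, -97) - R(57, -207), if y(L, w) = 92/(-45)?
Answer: 384658/45 ≈ 8548.0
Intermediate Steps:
y(L, w) = -92/45 (y(L, w) = 92*(-1/45) = -92/45)
y(-112, -97) - R(57, -207) = -92/45 - 57*(57 - 207) = -92/45 - 57*(-150) = -92/45 - 1*(-8550) = -92/45 + 8550 = 384658/45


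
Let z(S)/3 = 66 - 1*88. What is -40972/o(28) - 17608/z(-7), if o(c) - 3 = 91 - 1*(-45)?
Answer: -128320/4587 ≈ -27.975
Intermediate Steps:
o(c) = 139 (o(c) = 3 + (91 - 1*(-45)) = 3 + (91 + 45) = 3 + 136 = 139)
z(S) = -66 (z(S) = 3*(66 - 1*88) = 3*(66 - 88) = 3*(-22) = -66)
-40972/o(28) - 17608/z(-7) = -40972/139 - 17608/(-66) = -40972*1/139 - 17608*(-1/66) = -40972/139 + 8804/33 = -128320/4587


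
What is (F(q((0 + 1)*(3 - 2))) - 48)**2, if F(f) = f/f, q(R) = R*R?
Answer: 2209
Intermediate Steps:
q(R) = R**2
F(f) = 1
(F(q((0 + 1)*(3 - 2))) - 48)**2 = (1 - 48)**2 = (-47)**2 = 2209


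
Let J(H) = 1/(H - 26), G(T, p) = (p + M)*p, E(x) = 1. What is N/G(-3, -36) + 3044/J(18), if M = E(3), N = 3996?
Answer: -852209/35 ≈ -24349.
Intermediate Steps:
M = 1
G(T, p) = p*(1 + p) (G(T, p) = (p + 1)*p = (1 + p)*p = p*(1 + p))
J(H) = 1/(-26 + H)
N/G(-3, -36) + 3044/J(18) = 3996/((-36*(1 - 36))) + 3044/(1/(-26 + 18)) = 3996/((-36*(-35))) + 3044/(1/(-8)) = 3996/1260 + 3044/(-⅛) = 3996*(1/1260) + 3044*(-8) = 111/35 - 24352 = -852209/35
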